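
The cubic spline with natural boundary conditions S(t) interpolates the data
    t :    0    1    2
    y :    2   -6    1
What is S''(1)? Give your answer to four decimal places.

Put M_i = S'' at the i-th knot. Here h = (1, 1) and Δ = (-8, 7), so the interior equations h_(i-1)·M_(i-1) + 2(h_(i-1)+h_i)·M_i + h_i·M_(i+1) = 6(Δ_i − Δ_(i-1)) read
  1·M_0 + 4·M_1 + 1·M_2 = 6(Δ_1 - Δ_0) = 90
Natural end conditions: M_0 = M_2 = 0.
Solving the tridiagonal system: M_0 = 0, M_1 = 45/2, M_2 = 0.

22.5000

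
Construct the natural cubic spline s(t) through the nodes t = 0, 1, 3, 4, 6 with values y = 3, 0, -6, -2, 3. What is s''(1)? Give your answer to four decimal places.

With M_i denoting the second derivative at x_i, h_i = 1, 2, 1, 2, and Δ_i = (y_(i+1) − y_i)/h_i = -3, -3, 4, 5/2:
  1·M_0 + 6·M_1 + 2·M_2 = 6(Δ_1 - Δ_0) = 0
  2·M_1 + 6·M_2 + 1·M_3 = 6(Δ_2 - Δ_1) = 42
  1·M_2 + 6·M_3 + 2·M_4 = 6(Δ_3 - Δ_2) = -9
Natural end conditions: M_0 = M_4 = 0.
Hence M_0 = 0, M_1 = -87/31, M_2 = 261/31, M_3 = -90/31, M_4 = 0.

-2.8065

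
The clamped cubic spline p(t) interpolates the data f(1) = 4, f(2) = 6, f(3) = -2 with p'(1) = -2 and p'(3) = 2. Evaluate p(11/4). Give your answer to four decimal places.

-1.2422

Put m_i = p'' at the i-th knot. Here h = (1, 1) and Δ = (2, -8), so the interior equations h_(i-1)·m_(i-1) + 2(h_(i-1)+h_i)·m_i + h_i·m_(i+1) = 6(Δ_i − Δ_(i-1)) read
  1·m_0 + 4·m_1 + 1·m_2 = 6(Δ_1 - Δ_0) = -60
Clamped end conditions give two more equations: 2h_0·m_0 + h_0·m_1 = 6(Δ_0 - p'(1)) = 24 and h_1·m_1 + 2h_1·m_2 = 6(p'(3) - Δ_1) = 60.
Forward elimination and back-substitution give m_0 = 29, m_1 = -34, m_2 = 47.
On [2, 3], p(t) = 6 - 9/2·(t - 2) - 17·(t - 2)² + 27/2·(t - 2)³.
With (t - 2) = 3/4: p(11/4) = -159/128.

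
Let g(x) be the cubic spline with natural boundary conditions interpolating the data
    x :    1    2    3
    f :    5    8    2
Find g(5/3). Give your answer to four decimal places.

Write σ_i for g''(x_i). With h_i = 1, 1 and divided differences Δ_i = 3, -6, the continuity of g' gives the tridiagonal system
  1·σ_0 + 4·σ_1 + 1·σ_2 = 6(Δ_1 - Δ_0) = -54
Natural end conditions: σ_0 = σ_2 = 0.
Solving the tridiagonal system: σ_0 = 0, σ_1 = -27/2, σ_2 = 0.
On [1, 2], g(x) = 5 + 21/4·(x - 1) + 0·(x - 1)² - 9/4·(x - 1)³.
With (x - 1) = 2/3: g(5/3) = 47/6.

7.8333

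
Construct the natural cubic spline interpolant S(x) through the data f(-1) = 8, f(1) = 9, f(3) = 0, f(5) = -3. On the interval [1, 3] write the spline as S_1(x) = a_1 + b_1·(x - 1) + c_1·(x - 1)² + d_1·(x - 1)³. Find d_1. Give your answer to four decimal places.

Put m_i = S'' at the i-th knot. Here h = (2, 2, 2) and Δ = (1/2, -9/2, -3/2), so the interior equations h_(i-1)·m_(i-1) + 2(h_(i-1)+h_i)·m_i + h_i·m_(i+1) = 6(Δ_i − Δ_(i-1)) read
  2·m_0 + 8·m_1 + 2·m_2 = 6(Δ_1 - Δ_0) = -30
  2·m_1 + 8·m_2 + 2·m_3 = 6(Δ_2 - Δ_1) = 18
Natural end conditions: m_0 = m_3 = 0.
Solving: m_0 = 0, m_1 = -23/5, m_2 = 17/5, m_3 = 0.
On [1, 3], with S_1(x) = a_1 + b_1·(x - 1) + c_1·(x - 1)² + d_1·(x - 1)³: c_1 = m_1/2 = -23/10, d_1 = (m_2 - m_1)/(6h_1) = 2/3, b_1 = Δ_1 - h_1(2m_1 + m_2)/6 = -77/30.

0.6667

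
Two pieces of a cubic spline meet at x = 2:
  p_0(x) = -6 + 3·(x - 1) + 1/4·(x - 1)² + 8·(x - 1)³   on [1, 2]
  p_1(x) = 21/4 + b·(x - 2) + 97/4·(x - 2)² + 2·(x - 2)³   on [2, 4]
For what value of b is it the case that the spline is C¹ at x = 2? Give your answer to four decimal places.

p_0'(x) = 3 + 1/2·(x - 1) + 24·(x - 1)², so p_0'(2) = 55/2. On the right, p_1'(2) = b, so b = 55/2.

27.5000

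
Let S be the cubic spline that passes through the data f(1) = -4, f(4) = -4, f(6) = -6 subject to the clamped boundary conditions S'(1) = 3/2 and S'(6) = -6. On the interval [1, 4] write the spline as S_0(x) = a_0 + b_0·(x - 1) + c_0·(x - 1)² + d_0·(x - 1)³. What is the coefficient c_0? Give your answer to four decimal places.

Put M_i = S'' at the i-th knot. Here h = (3, 2) and Δ = (0, -1), so the interior equations h_(i-1)·M_(i-1) + 2(h_(i-1)+h_i)·M_i + h_i·M_(i+1) = 6(Δ_i − Δ_(i-1)) read
  3·M_0 + 10·M_1 + 2·M_2 = 6(Δ_1 - Δ_0) = -6
Clamped end conditions give two more equations: 2h_0·M_0 + h_0·M_1 = 6(Δ_0 - S'(1)) = -9 and h_1·M_1 + 2h_1·M_2 = 6(S'(6) - Δ_1) = -30.
Hence M_0 = -12/5, M_1 = 9/5, M_2 = -42/5.
On [1, 4], with S_0(x) = a_0 + b_0·(x - 1) + c_0·(x - 1)² + d_0·(x - 1)³: c_0 = M_0/2 = -6/5, d_0 = (M_1 - M_0)/(6h_0) = 7/30, b_0 = Δ_0 - h_0(2M_0 + M_1)/6 = 3/2.

-1.2000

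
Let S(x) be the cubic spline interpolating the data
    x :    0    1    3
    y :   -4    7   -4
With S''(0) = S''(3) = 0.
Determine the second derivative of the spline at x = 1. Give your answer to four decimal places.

Put σ_i = S'' at the i-th knot. Here h = (1, 2) and Δ = (11, -11/2), so the interior equations h_(i-1)·σ_(i-1) + 2(h_(i-1)+h_i)·σ_i + h_i·σ_(i+1) = 6(Δ_i − Δ_(i-1)) read
  1·σ_0 + 6·σ_1 + 2·σ_2 = 6(Δ_1 - Δ_0) = -99
Natural end conditions: σ_0 = σ_2 = 0.
Solving the tridiagonal system: σ_0 = 0, σ_1 = -33/2, σ_2 = 0.

-16.5000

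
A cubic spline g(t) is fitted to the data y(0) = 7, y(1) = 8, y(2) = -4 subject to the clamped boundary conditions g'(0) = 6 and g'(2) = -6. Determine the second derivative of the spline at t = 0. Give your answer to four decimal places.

With M_i denoting the second derivative at x_i, h_i = 1, 1, and Δ_i = (y_(i+1) − y_i)/h_i = 1, -12:
  1·M_0 + 4·M_1 + 1·M_2 = 6(Δ_1 - Δ_0) = -78
Clamped end conditions give two more equations: 2h_0·M_0 + h_0·M_1 = 6(Δ_0 - g'(0)) = -30 and h_1·M_1 + 2h_1·M_2 = 6(g'(2) - Δ_1) = 36.
Solving the tridiagonal system: M_0 = -3/2, M_1 = -27, M_2 = 63/2.

-1.5000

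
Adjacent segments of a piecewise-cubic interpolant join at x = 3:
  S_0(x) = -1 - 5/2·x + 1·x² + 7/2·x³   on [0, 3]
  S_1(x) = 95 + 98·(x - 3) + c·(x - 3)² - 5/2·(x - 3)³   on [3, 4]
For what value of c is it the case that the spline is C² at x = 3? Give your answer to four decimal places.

S_0''(x) = 2 + 21·x, so S_0''(3) = 65. On the right, S_1''(3) = 2c, so c = 65/2.

32.5000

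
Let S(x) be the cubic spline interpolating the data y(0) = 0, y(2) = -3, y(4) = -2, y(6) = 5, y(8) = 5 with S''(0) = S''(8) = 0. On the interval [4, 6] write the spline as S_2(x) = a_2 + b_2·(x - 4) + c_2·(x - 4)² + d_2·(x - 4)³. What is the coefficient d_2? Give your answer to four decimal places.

Let m_i = S''(x_i). Step sizes h_i = 2, 2, 2, 2; slopes of the chords Δ_i = (y_(i+1) - y_i)/h_i = -3/2, 1/2, 7/2, 0.
  2·m_0 + 8·m_1 + 2·m_2 = 6(Δ_1 - Δ_0) = 12
  2·m_1 + 8·m_2 + 2·m_3 = 6(Δ_2 - Δ_1) = 18
  2·m_2 + 8·m_3 + 2·m_4 = 6(Δ_3 - Δ_2) = -21
Natural end conditions: m_0 = m_4 = 0.
Solving: m_0 = 0, m_1 = 87/112, m_2 = 81/28, m_3 = -375/112, m_4 = 0.
On [4, 6], with S_2(x) = a_2 + b_2·(x - 4) + c_2·(x - 4)² + d_2·(x - 4)³: c_2 = m_2/2 = 81/56, d_2 = (m_3 - m_2)/(6h_2) = -233/448, b_2 = Δ_2 - h_2(2m_2 + m_3)/6 = 43/16.

-0.5201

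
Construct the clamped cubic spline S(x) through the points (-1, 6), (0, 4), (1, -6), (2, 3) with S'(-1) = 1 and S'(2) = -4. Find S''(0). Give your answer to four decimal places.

Let σ_i = S''(x_i). Step sizes h_i = 1, 1, 1; slopes of the chords Δ_i = (y_(i+1) - y_i)/h_i = -2, -10, 9.
  1·σ_0 + 4·σ_1 + 1·σ_2 = 6(Δ_1 - Δ_0) = -48
  1·σ_1 + 4·σ_2 + 1·σ_3 = 6(Δ_2 - Δ_1) = 114
Clamped end conditions give two more equations: 2h_0·σ_0 + h_0·σ_1 = 6(Δ_0 - S'(-1)) = -18 and h_2·σ_2 + 2h_2·σ_3 = 6(S'(2) - Δ_2) = -78.
Solving: σ_0 = 58/15, σ_1 = -386/15, σ_2 = 766/15, σ_3 = -968/15.

-25.7333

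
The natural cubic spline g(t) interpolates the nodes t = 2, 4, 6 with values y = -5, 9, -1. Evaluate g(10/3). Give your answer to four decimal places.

6.5556

Let M_i = g''(x_i). Step sizes h_i = 2, 2; slopes of the chords Δ_i = (y_(i+1) - y_i)/h_i = 7, -5.
  2·M_0 + 8·M_1 + 2·M_2 = 6(Δ_1 - Δ_0) = -72
Natural end conditions: M_0 = M_2 = 0.
Forward elimination and back-substitution give M_0 = 0, M_1 = -9, M_2 = 0.
On [2, 4], g(t) = -5 + 10·(t - 2) + 0·(t - 2)² - 3/4·(t - 2)³.
With (t - 2) = 4/3: g(10/3) = 59/9.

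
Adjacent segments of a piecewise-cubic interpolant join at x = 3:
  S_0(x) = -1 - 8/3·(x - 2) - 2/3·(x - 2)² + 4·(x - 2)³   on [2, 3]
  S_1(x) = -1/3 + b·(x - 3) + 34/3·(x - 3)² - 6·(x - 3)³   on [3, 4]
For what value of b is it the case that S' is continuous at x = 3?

8

S_0'(x) = -8/3 - 4/3·(x - 2) + 12·(x - 2)², so S_0'(3) = 8. On the right, S_1'(3) = b, so b = 8.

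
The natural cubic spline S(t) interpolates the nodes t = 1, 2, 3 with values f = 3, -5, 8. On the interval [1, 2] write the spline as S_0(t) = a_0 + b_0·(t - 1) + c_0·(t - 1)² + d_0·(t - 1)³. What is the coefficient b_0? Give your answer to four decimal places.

-13.2500

Put M_i = S'' at the i-th knot. Here h = (1, 1) and Δ = (-8, 13), so the interior equations h_(i-1)·M_(i-1) + 2(h_(i-1)+h_i)·M_i + h_i·M_(i+1) = 6(Δ_i − Δ_(i-1)) read
  1·M_0 + 4·M_1 + 1·M_2 = 6(Δ_1 - Δ_0) = 126
Natural end conditions: M_0 = M_2 = 0.
Forward elimination and back-substitution give M_0 = 0, M_1 = 63/2, M_2 = 0.
On [1, 2], with S_0(t) = a_0 + b_0·(t - 1) + c_0·(t - 1)² + d_0·(t - 1)³: c_0 = M_0/2 = 0, d_0 = (M_1 - M_0)/(6h_0) = 21/4, b_0 = Δ_0 - h_0(2M_0 + M_1)/6 = -53/4.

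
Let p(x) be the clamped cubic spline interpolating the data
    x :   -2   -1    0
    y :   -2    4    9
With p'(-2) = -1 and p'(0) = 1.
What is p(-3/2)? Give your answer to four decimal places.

-0.1563

Put M_i = p'' at the i-th knot. Here h = (1, 1) and Δ = (6, 5), so the interior equations h_(i-1)·M_(i-1) + 2(h_(i-1)+h_i)·M_i + h_i·M_(i+1) = 6(Δ_i − Δ_(i-1)) read
  1·M_0 + 4·M_1 + 1·M_2 = 6(Δ_1 - Δ_0) = -6
Clamped end conditions give two more equations: 2h_0·M_0 + h_0·M_1 = 6(Δ_0 - p'(-2)) = 42 and h_1·M_1 + 2h_1·M_2 = 6(p'(0) - Δ_1) = -24.
Solving the tridiagonal system: M_0 = 47/2, M_1 = -5, M_2 = -19/2.
On [-2, -1], p(x) = -2 - 1·(x + 2) + 47/4·(x + 2)² - 19/4·(x + 2)³.
With (x + 2) = 1/2: p(-3/2) = -5/32.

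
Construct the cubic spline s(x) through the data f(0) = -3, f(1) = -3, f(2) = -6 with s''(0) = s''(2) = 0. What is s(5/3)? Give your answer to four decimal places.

-4.7778

Write σ_i for s''(x_i). With h_i = 1, 1 and divided differences Δ_i = 0, -3, the continuity of s' gives the tridiagonal system
  1·σ_0 + 4·σ_1 + 1·σ_2 = 6(Δ_1 - Δ_0) = -18
Natural end conditions: σ_0 = σ_2 = 0.
Hence σ_0 = 0, σ_1 = -9/2, σ_2 = 0.
On [1, 2], s(x) = -3 - 3/2·(x - 1) - 9/4·(x - 1)² + 3/4·(x - 1)³.
With (x - 1) = 2/3: s(5/3) = -43/9.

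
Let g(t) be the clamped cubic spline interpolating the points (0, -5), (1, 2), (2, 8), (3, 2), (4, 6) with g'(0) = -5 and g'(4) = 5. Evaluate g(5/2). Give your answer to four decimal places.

4.9754

Put M_i = g'' at the i-th knot. Here h = (1, 1, 1, 1) and Δ = (7, 6, -6, 4), so the interior equations h_(i-1)·M_(i-1) + 2(h_(i-1)+h_i)·M_i + h_i·M_(i+1) = 6(Δ_i − Δ_(i-1)) read
  1·M_0 + 4·M_1 + 1·M_2 = 6(Δ_1 - Δ_0) = -6
  1·M_1 + 4·M_2 + 1·M_3 = 6(Δ_2 - Δ_1) = -72
  1·M_2 + 4·M_3 + 1·M_4 = 6(Δ_3 - Δ_2) = 60
Clamped end conditions give two more equations: 2h_0·M_0 + h_0·M_1 = 6(Δ_0 - g'(0)) = 72 and h_3·M_3 + 2h_3·M_4 = 6(g'(4) - Δ_3) = 6.
Solving: M_0 = 1087/28, M_1 = -79/14, M_2 = -89/4, M_3 = 317/14, M_4 = -233/28.
On [2, 3], g(t) = 8 - 33/14·(t - 2) - 89/8·(t - 2)² + 419/56·(t - 2)³.
With (t - 2) = 1/2: g(5/2) = 2229/448.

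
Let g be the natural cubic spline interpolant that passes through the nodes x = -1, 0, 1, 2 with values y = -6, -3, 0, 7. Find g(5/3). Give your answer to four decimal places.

4.3506

With M_i denoting the second derivative at x_i, h_i = 1, 1, 1, and Δ_i = (y_(i+1) − y_i)/h_i = 3, 3, 7:
  1·M_0 + 4·M_1 + 1·M_2 = 6(Δ_1 - Δ_0) = 0
  1·M_1 + 4·M_2 + 1·M_3 = 6(Δ_2 - Δ_1) = 24
Natural end conditions: M_0 = M_3 = 0.
Forward elimination and back-substitution give M_0 = 0, M_1 = -8/5, M_2 = 32/5, M_3 = 0.
On [1, 2], g(x) = 0 + 73/15·(x - 1) + 16/5·(x - 1)² - 16/15·(x - 1)³.
With (x - 1) = 2/3: g(5/3) = 1762/405.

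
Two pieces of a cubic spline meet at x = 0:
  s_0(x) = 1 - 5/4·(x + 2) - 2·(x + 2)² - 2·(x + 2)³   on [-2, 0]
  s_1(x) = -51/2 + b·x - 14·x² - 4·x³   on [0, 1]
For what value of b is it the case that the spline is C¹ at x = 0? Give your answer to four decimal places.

s_0'(x) = -5/4 - 4·(x + 2) - 6·(x + 2)², so s_0'(0) = -133/4. On the right, s_1'(0) = b, so b = -133/4.

-33.2500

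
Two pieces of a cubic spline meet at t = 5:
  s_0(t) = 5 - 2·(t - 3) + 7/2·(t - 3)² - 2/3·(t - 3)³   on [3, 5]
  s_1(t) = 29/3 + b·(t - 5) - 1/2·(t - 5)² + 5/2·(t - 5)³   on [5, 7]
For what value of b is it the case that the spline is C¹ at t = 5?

4

s_0'(t) = -2 + 7·(t - 3) - 2·(t - 3)², so s_0'(5) = 4. On the right, s_1'(5) = b, so b = 4.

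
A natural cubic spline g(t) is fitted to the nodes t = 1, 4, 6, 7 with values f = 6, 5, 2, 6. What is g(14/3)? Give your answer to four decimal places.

3.2628

Write M_i for g''(x_i). With h_i = 3, 2, 1 and divided differences Δ_i = -1/3, -3/2, 4, the continuity of g' gives the tridiagonal system
  3·M_0 + 10·M_1 + 2·M_2 = 6(Δ_1 - Δ_0) = -7
  2·M_1 + 6·M_2 + 1·M_3 = 6(Δ_2 - Δ_1) = 33
Natural end conditions: M_0 = M_3 = 0.
Solving the tridiagonal system: M_0 = 0, M_1 = -27/14, M_2 = 43/7, M_3 = 0.
On [4, 6], g(t) = 5 - 95/42·(t - 4) - 27/28·(t - 4)² + 113/168·(t - 4)³.
With (t - 4) = 2/3: g(14/3) = 1850/567.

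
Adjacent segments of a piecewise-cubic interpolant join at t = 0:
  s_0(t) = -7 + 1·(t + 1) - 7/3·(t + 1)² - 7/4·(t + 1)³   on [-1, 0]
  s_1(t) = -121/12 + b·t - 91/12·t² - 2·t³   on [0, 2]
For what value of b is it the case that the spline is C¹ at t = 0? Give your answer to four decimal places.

-8.9167

s_0'(t) = 1 - 14/3·(t + 1) - 21/4·(t + 1)², so s_0'(0) = -107/12. On the right, s_1'(0) = b, so b = -107/12.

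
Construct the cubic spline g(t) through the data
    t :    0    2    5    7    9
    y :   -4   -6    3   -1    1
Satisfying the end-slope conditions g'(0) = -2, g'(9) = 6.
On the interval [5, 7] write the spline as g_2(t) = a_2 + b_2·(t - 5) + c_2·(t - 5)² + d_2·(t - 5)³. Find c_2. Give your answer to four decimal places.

-2.2458

With M_i denoting the second derivative at x_i, h_i = 2, 3, 2, 2, and Δ_i = (y_(i+1) − y_i)/h_i = -1, 3, -2, 1:
  2·M_0 + 10·M_1 + 3·M_2 = 6(Δ_1 - Δ_0) = 24
  3·M_1 + 10·M_2 + 2·M_3 = 6(Δ_2 - Δ_1) = -30
  2·M_2 + 8·M_3 + 2·M_4 = 6(Δ_3 - Δ_2) = 18
Clamped end conditions give two more equations: 2h_0·M_0 + h_0·M_1 = 6(Δ_0 - g'(0)) = 6 and h_3·M_3 + 2h_3·M_4 = 6(g'(9) - Δ_3) = 30.
Solving the tridiagonal system: M_0 = -49/118, M_1 = 226/59, M_2 = -265/59, M_3 = 101/59, M_4 = 392/59.
On [5, 7], with g_2(t) = a_2 + b_2·(t - 5) + c_2·(t - 5)² + d_2·(t - 5)³: c_2 = M_2/2 = -265/118, d_2 = (M_3 - M_2)/(6h_2) = 61/118, b_2 = Δ_2 - h_2(2M_2 + M_3)/6 = 25/59.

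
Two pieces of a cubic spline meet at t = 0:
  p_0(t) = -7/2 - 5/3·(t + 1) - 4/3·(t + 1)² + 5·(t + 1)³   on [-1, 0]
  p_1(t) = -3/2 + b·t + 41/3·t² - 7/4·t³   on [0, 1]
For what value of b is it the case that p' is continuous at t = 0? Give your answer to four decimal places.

10.6667

p_0'(t) = -5/3 - 8/3·(t + 1) + 15·(t + 1)², so p_0'(0) = 32/3. On the right, p_1'(0) = b, so b = 32/3.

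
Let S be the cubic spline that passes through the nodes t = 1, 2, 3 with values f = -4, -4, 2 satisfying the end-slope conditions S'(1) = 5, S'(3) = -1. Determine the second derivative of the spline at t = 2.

Write M_i for S''(x_i). With h_i = 1, 1 and divided differences Δ_i = 0, 6, the continuity of S' gives the tridiagonal system
  1·M_0 + 4·M_1 + 1·M_2 = 6(Δ_1 - Δ_0) = 36
Clamped end conditions give two more equations: 2h_0·M_0 + h_0·M_1 = 6(Δ_0 - S'(1)) = -30 and h_1·M_1 + 2h_1·M_2 = 6(S'(3) - Δ_1) = -42.
Forward elimination and back-substitution give M_0 = -27, M_1 = 24, M_2 = -33.

24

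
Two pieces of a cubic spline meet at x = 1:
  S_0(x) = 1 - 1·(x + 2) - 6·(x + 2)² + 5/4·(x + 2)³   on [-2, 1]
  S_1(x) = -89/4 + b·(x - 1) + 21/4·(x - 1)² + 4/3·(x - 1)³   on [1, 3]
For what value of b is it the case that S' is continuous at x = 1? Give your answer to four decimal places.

-3.2500

S_0'(x) = -1 - 12·(x + 2) + 15/4·(x + 2)², so S_0'(1) = -13/4. On the right, S_1'(1) = b, so b = -13/4.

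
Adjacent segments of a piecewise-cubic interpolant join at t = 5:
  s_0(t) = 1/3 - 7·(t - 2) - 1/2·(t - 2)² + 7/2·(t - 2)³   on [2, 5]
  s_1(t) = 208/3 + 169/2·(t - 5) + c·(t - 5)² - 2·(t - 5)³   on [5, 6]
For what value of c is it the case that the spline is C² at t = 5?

31

s_0''(t) = -1 + 21·(t - 2), so s_0''(5) = 62. On the right, s_1''(5) = 2c, so c = 31.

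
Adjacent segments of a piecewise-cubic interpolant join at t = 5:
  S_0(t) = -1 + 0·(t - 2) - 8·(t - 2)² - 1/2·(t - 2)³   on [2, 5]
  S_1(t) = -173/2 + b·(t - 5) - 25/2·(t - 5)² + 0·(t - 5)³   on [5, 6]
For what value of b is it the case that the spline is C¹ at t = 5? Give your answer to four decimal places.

-61.5000

S_0'(t) = 0 - 16·(t - 2) - 3/2·(t - 2)², so S_0'(5) = -123/2. On the right, S_1'(5) = b, so b = -123/2.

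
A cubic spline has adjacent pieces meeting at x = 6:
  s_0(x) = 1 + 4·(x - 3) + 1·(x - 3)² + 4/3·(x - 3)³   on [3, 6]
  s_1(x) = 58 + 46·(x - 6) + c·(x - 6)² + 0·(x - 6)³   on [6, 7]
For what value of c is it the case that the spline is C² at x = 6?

13

s_0''(x) = 2 + 8·(x - 3), so s_0''(6) = 26. On the right, s_1''(6) = 2c, so c = 13.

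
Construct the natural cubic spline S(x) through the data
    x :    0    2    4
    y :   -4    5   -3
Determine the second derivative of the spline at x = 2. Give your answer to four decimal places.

Write σ_i for S''(x_i). With h_i = 2, 2 and divided differences Δ_i = 9/2, -4, the continuity of S' gives the tridiagonal system
  2·σ_0 + 8·σ_1 + 2·σ_2 = 6(Δ_1 - Δ_0) = -51
Natural end conditions: σ_0 = σ_2 = 0.
Solving: σ_0 = 0, σ_1 = -51/8, σ_2 = 0.

-6.3750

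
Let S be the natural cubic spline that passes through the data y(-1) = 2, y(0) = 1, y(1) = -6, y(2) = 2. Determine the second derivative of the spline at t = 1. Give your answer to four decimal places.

Let M_i = S''(x_i). Step sizes h_i = 1, 1, 1; slopes of the chords Δ_i = (y_(i+1) - y_i)/h_i = -1, -7, 8.
  1·M_0 + 4·M_1 + 1·M_2 = 6(Δ_1 - Δ_0) = -36
  1·M_1 + 4·M_2 + 1·M_3 = 6(Δ_2 - Δ_1) = 90
Natural end conditions: M_0 = M_3 = 0.
Solving: M_0 = 0, M_1 = -78/5, M_2 = 132/5, M_3 = 0.

26.4000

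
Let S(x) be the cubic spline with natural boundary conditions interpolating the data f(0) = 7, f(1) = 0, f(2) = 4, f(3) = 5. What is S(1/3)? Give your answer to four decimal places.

Write M_i for S''(x_i). With h_i = 1, 1, 1 and divided differences Δ_i = -7, 4, 1, the continuity of S' gives the tridiagonal system
  1·M_0 + 4·M_1 + 1·M_2 = 6(Δ_1 - Δ_0) = 66
  1·M_1 + 4·M_2 + 1·M_3 = 6(Δ_2 - Δ_1) = -18
Natural end conditions: M_0 = M_3 = 0.
Forward elimination and back-substitution give M_0 = 0, M_1 = 94/5, M_2 = -46/5, M_3 = 0.
On [0, 1], S(x) = 7 - 152/15·x + 0·x² + 47/15·x³.
With x = 1/3: S(1/3) = 1514/405.

3.7383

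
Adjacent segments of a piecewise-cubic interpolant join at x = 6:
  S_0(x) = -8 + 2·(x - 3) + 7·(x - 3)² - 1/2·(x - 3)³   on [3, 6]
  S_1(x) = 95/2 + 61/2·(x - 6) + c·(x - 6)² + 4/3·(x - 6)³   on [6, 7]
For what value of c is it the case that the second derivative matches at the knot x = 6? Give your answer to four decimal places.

2.5000

S_0''(x) = 14 - 3·(x - 3), so S_0''(6) = 5. On the right, S_1''(6) = 2c, so c = 5/2.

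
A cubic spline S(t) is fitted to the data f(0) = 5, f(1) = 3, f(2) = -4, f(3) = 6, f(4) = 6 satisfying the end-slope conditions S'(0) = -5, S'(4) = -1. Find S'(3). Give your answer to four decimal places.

With m_i denoting the second derivative at x_i, h_i = 1, 1, 1, 1, and Δ_i = (y_(i+1) − y_i)/h_i = -2, -7, 10, 0:
  1·m_0 + 4·m_1 + 1·m_2 = 6(Δ_1 - Δ_0) = -30
  1·m_1 + 4·m_2 + 1·m_3 = 6(Δ_2 - Δ_1) = 102
  1·m_2 + 4·m_3 + 1·m_4 = 6(Δ_3 - Δ_2) = -60
Clamped end conditions give two more equations: 2h_0·m_0 + h_0·m_1 = 6(Δ_0 - S'(0)) = 18 and h_3·m_3 + 2h_3·m_4 = 6(S'(4) - Δ_3) = -6.
Hence m_0 = 559/28, m_1 = -307/14, m_2 = 151/4, m_3 = -379/14, m_4 = 295/28.
On [3, 4], S'(t) = b_3 + 2c_3·(t - 3) + 3d_3·(t - 3)² with b_3 = Δ_3 - h_3(2m_3 + m_4)/6 = 407/56, c_3 = m_3/2 = -379/28, d_3 = (m_4 - m_3)/(6h_3) = 351/56. So S'(3) = 407/56.

7.2679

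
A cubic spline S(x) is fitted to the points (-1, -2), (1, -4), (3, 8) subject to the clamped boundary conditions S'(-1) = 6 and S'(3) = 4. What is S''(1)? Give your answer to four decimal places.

11.5000

With σ_i denoting the second derivative at x_i, h_i = 2, 2, and Δ_i = (y_(i+1) − y_i)/h_i = -1, 6:
  2·σ_0 + 8·σ_1 + 2·σ_2 = 6(Δ_1 - Δ_0) = 42
Clamped end conditions give two more equations: 2h_0·σ_0 + h_0·σ_1 = 6(Δ_0 - S'(-1)) = -42 and h_1·σ_1 + 2h_1·σ_2 = 6(S'(3) - Δ_1) = -12.
Solving: σ_0 = -65/4, σ_1 = 23/2, σ_2 = -35/4.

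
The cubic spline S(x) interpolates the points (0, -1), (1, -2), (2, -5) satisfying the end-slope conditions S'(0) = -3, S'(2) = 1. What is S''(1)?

-10

Let m_i = S''(x_i). Step sizes h_i = 1, 1; slopes of the chords Δ_i = (y_(i+1) - y_i)/h_i = -1, -3.
  1·m_0 + 4·m_1 + 1·m_2 = 6(Δ_1 - Δ_0) = -12
Clamped end conditions give two more equations: 2h_0·m_0 + h_0·m_1 = 6(Δ_0 - S'(0)) = 12 and h_1·m_1 + 2h_1·m_2 = 6(S'(2) - Δ_1) = 24.
Solving the tridiagonal system: m_0 = 11, m_1 = -10, m_2 = 17.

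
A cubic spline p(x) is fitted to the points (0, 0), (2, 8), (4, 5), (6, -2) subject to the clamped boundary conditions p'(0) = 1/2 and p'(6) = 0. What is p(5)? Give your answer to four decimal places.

0.3833

Write M_i for p''(x_i). With h_i = 2, 2, 2 and divided differences Δ_i = 4, -3/2, -7/2, the continuity of p' gives the tridiagonal system
  2·M_0 + 8·M_1 + 2·M_2 = 6(Δ_1 - Δ_0) = -33
  2·M_1 + 8·M_2 + 2·M_3 = 6(Δ_2 - Δ_1) = -12
Clamped end conditions give two more equations: 2h_0·M_0 + h_0·M_1 = 6(Δ_0 - p'(0)) = 21 and h_2·M_2 + 2h_2·M_3 = 6(p'(6) - Δ_2) = 21.
Solving: M_0 = 122/15, M_1 = -173/30, M_2 = -47/30, M_3 = 181/30.
On [4, 6], p(x) = 5 - 67/15·(x - 4) - 47/60·(x - 4)² + 19/30·(x - 4)³.
With (x - 4) = 1: p(5) = 23/60.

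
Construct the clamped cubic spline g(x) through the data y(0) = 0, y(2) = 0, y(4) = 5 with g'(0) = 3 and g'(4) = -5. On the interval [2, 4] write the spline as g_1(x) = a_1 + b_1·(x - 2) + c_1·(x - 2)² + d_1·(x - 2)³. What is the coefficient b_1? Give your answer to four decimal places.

2.3750

Let M_i = g''(x_i). Step sizes h_i = 2, 2; slopes of the chords Δ_i = (y_(i+1) - y_i)/h_i = 0, 5/2.
  2·M_0 + 8·M_1 + 2·M_2 = 6(Δ_1 - Δ_0) = 15
Clamped end conditions give two more equations: 2h_0·M_0 + h_0·M_1 = 6(Δ_0 - g'(0)) = -18 and h_1·M_1 + 2h_1·M_2 = 6(g'(4) - Δ_1) = -45.
Solving the tridiagonal system: M_0 = -67/8, M_1 = 31/4, M_2 = -121/8.
On [2, 4], with g_1(x) = a_1 + b_1·(x - 2) + c_1·(x - 2)² + d_1·(x - 2)³: c_1 = M_1/2 = 31/8, d_1 = (M_2 - M_1)/(6h_1) = -61/32, b_1 = Δ_1 - h_1(2M_1 + M_2)/6 = 19/8.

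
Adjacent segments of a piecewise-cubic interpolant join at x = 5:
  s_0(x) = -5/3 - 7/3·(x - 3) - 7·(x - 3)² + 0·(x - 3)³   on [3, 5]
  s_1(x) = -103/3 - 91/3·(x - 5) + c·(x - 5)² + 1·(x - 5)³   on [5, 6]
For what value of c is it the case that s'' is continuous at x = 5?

s_0''(x) = -14 + 0·(x - 3), so s_0''(5) = -14. On the right, s_1''(5) = 2c, so c = -7.

-7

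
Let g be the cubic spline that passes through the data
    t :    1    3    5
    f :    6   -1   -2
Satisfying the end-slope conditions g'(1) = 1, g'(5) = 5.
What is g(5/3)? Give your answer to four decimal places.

Let M_i = g''(x_i). Step sizes h_i = 2, 2; slopes of the chords Δ_i = (y_(i+1) - y_i)/h_i = -7/2, -1/2.
  2·M_0 + 8·M_1 + 2·M_2 = 6(Δ_1 - Δ_0) = 18
Clamped end conditions give two more equations: 2h_0·M_0 + h_0·M_1 = 6(Δ_0 - g'(1)) = -27 and h_1·M_1 + 2h_1·M_2 = 6(g'(5) - Δ_1) = 33.
Solving the tridiagonal system: M_0 = -8, M_1 = 5/2, M_2 = 7.
On [1, 3], g(t) = 6 + 1·(t - 1) - 4·(t - 1)² + 7/8·(t - 1)³.
With (t - 1) = 2/3: g(5/3) = 139/27.

5.1481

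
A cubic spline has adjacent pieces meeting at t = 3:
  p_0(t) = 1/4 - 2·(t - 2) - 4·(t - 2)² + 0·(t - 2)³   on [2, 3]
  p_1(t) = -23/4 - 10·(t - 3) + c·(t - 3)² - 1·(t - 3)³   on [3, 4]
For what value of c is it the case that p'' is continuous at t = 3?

p_0''(t) = -8 + 0·(t - 2), so p_0''(3) = -8. On the right, p_1''(3) = 2c, so c = -4.

-4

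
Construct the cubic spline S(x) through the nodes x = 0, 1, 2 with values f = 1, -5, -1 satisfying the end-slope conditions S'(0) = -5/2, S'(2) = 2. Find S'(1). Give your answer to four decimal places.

Write σ_i for S''(x_i). With h_i = 1, 1 and divided differences Δ_i = -6, 4, the continuity of S' gives the tridiagonal system
  1·σ_0 + 4·σ_1 + 1·σ_2 = 6(Δ_1 - Δ_0) = 60
Clamped end conditions give two more equations: 2h_0·σ_0 + h_0·σ_1 = 6(Δ_0 - S'(0)) = -21 and h_1·σ_1 + 2h_1·σ_2 = 6(S'(2) - Δ_1) = -12.
Hence σ_0 = -93/4, σ_1 = 51/2, σ_2 = -75/4.
On [1, 2], S'(x) = b_1 + 2c_1·(x - 1) + 3d_1·(x - 1)² with b_1 = Δ_1 - h_1(2σ_1 + σ_2)/6 = -11/8, c_1 = σ_1/2 = 51/4, d_1 = (σ_2 - σ_1)/(6h_1) = -59/8. So S'(1) = -11/8.

-1.3750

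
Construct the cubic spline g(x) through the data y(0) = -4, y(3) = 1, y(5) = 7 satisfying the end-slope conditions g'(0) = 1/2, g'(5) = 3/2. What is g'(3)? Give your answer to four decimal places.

Let σ_i = g''(x_i). Step sizes h_i = 3, 2; slopes of the chords Δ_i = (y_(i+1) - y_i)/h_i = 5/3, 3.
  3·σ_0 + 10·σ_1 + 2·σ_2 = 6(Δ_1 - Δ_0) = 8
Clamped end conditions give two more equations: 2h_0·σ_0 + h_0·σ_1 = 6(Δ_0 - g'(0)) = 7 and h_1·σ_1 + 2h_1·σ_2 = 6(g'(5) - Δ_1) = -9.
Hence σ_0 = 17/30, σ_1 = 6/5, σ_2 = -57/20.
On [3, 5], g'(x) = b_1 + 2c_1·(x - 3) + 3d_1·(x - 3)² with b_1 = Δ_1 - h_1(2σ_1 + σ_2)/6 = 63/20, c_1 = σ_1/2 = 3/5, d_1 = (σ_2 - σ_1)/(6h_1) = -27/80. So g'(3) = 63/20.

3.1500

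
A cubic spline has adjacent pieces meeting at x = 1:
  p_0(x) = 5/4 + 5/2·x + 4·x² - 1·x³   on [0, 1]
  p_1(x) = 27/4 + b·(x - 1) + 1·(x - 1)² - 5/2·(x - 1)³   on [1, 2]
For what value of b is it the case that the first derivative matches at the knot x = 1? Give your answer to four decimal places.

p_0'(x) = 5/2 + 8·x - 3·x², so p_0'(1) = 15/2. On the right, p_1'(1) = b, so b = 15/2.

7.5000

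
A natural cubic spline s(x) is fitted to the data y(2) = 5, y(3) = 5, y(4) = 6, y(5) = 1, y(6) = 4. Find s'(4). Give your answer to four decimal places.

Put M_i = s'' at the i-th knot. Here h = (1, 1, 1, 1) and Δ = (0, 1, -5, 3), so the interior equations h_(i-1)·M_(i-1) + 2(h_(i-1)+h_i)·M_i + h_i·M_(i+1) = 6(Δ_i − Δ_(i-1)) read
  1·M_0 + 4·M_1 + 1·M_2 = 6(Δ_1 - Δ_0) = 6
  1·M_1 + 4·M_2 + 1·M_3 = 6(Δ_2 - Δ_1) = -36
  1·M_2 + 4·M_3 + 1·M_4 = 6(Δ_3 - Δ_2) = 48
Natural end conditions: M_0 = M_4 = 0.
Solving the tridiagonal system: M_0 = 0, M_1 = 141/28, M_2 = -99/7, M_3 = 435/28, M_4 = 0.
On [4, 5], s'(x) = b_2 + 2c_2·(x - 4) + 3d_2·(x - 4)² with b_2 = Δ_2 - h_2(2M_2 + M_3)/6 = -23/8, c_2 = M_2/2 = -99/14, d_2 = (M_3 - M_2)/(6h_2) = 277/56. So s'(4) = -23/8.

-2.8750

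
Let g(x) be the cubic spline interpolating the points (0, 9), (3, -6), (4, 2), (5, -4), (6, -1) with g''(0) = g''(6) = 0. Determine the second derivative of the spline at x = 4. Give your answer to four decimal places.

Put M_i = g'' at the i-th knot. Here h = (3, 1, 1, 1) and Δ = (-5, 8, -6, 3), so the interior equations h_(i-1)·M_(i-1) + 2(h_(i-1)+h_i)·M_i + h_i·M_(i+1) = 6(Δ_i − Δ_(i-1)) read
  3·M_0 + 8·M_1 + 1·M_2 = 6(Δ_1 - Δ_0) = 78
  1·M_1 + 4·M_2 + 1·M_3 = 6(Δ_2 - Δ_1) = -84
  1·M_2 + 4·M_3 + 1·M_4 = 6(Δ_3 - Δ_2) = 54
Natural end conditions: M_0 = M_4 = 0.
Hence M_0 = 0, M_1 = 390/29, M_2 = -858/29, M_3 = 606/29, M_4 = 0.

-29.5862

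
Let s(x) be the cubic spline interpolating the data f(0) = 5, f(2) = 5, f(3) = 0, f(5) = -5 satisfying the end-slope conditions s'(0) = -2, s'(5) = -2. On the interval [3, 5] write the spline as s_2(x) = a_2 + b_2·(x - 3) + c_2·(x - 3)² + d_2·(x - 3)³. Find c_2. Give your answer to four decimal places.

2.1563

Put M_i = s'' at the i-th knot. Here h = (2, 1, 2) and Δ = (0, -5, -5/2), so the interior equations h_(i-1)·M_(i-1) + 2(h_(i-1)+h_i)·M_i + h_i·M_(i+1) = 6(Δ_i − Δ_(i-1)) read
  2·M_0 + 6·M_1 + 1·M_2 = 6(Δ_1 - Δ_0) = -30
  1·M_1 + 6·M_2 + 2·M_3 = 6(Δ_2 - Δ_1) = 15
Clamped end conditions give two more equations: 2h_0·M_0 + h_0·M_1 = 6(Δ_0 - s'(0)) = 12 and h_2·M_2 + 2h_2·M_3 = 6(s'(5) - Δ_2) = 3.
Hence M_0 = 225/32, M_1 = -129/16, M_2 = 69/16, M_3 = -45/32.
On [3, 5], with s_2(x) = a_2 + b_2·(x - 3) + c_2·(x - 3)² + d_2·(x - 3)³: c_2 = M_2/2 = 69/32, d_2 = (M_3 - M_2)/(6h_2) = -61/128, b_2 = Δ_2 - h_2(2M_2 + M_3)/6 = -157/32.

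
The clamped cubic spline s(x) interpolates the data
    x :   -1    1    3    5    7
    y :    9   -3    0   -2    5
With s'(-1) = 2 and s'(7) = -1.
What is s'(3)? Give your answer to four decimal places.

Write m_i for s''(x_i). With h_i = 2, 2, 2, 2 and divided differences Δ_i = -6, 3/2, -1, 7/2, the continuity of s' gives the tridiagonal system
  2·m_0 + 8·m_1 + 2·m_2 = 6(Δ_1 - Δ_0) = 45
  2·m_1 + 8·m_2 + 2·m_3 = 6(Δ_2 - Δ_1) = -15
  2·m_2 + 8·m_3 + 2·m_4 = 6(Δ_3 - Δ_2) = 27
Clamped end conditions give two more equations: 2h_0·m_0 + h_0·m_1 = 6(Δ_0 - s'(-1)) = -48 and h_3·m_3 + 2h_3·m_4 = 6(s'(7) - Δ_3) = -27.
Solving: m_0 = -501/28, m_1 = 165/14, m_2 = -27/4, m_3 = 54/7, m_4 = -297/28.
On [3, 5], s'(x) = b_2 + 2c_2·(x - 3) + 3d_2·(x - 3)² with b_2 = Δ_2 - h_2(2m_2 + m_3)/6 = 13/14, c_2 = m_2/2 = -27/8, d_2 = (m_3 - m_2)/(6h_2) = 135/112. So s'(3) = 13/14.

0.9286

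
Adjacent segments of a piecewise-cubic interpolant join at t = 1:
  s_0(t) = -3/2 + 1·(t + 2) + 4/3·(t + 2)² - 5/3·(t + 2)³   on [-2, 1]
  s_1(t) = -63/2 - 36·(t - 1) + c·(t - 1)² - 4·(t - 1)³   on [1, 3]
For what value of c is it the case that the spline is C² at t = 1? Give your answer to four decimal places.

s_0''(t) = 8/3 - 10·(t + 2), so s_0''(1) = -82/3. On the right, s_1''(1) = 2c, so c = -41/3.

-13.6667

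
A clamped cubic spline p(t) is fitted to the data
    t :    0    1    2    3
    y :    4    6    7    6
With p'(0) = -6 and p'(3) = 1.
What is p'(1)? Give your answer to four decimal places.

4.0667

Let M_i = p''(x_i). Step sizes h_i = 1, 1, 1; slopes of the chords Δ_i = (y_(i+1) - y_i)/h_i = 2, 1, -1.
  1·M_0 + 4·M_1 + 1·M_2 = 6(Δ_1 - Δ_0) = -6
  1·M_1 + 4·M_2 + 1·M_3 = 6(Δ_2 - Δ_1) = -12
Clamped end conditions give two more equations: 2h_0·M_0 + h_0·M_1 = 6(Δ_0 - p'(0)) = 48 and h_2·M_2 + 2h_2·M_3 = 6(p'(3) - Δ_2) = 12.
Hence M_0 = 418/15, M_1 = -116/15, M_2 = -44/15, M_3 = 112/15.
On [1, 2], p'(t) = b_1 + 2c_1·(t - 1) + 3d_1·(t - 1)² with b_1 = Δ_1 - h_1(2M_1 + M_2)/6 = 61/15, c_1 = M_1/2 = -58/15, d_1 = (M_2 - M_1)/(6h_1) = 4/5. So p'(1) = 61/15.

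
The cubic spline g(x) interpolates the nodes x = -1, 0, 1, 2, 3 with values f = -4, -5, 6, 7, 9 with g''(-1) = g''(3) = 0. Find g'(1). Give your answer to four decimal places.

With σ_i denoting the second derivative at x_i, h_i = 1, 1, 1, 1, and Δ_i = (y_(i+1) − y_i)/h_i = -1, 11, 1, 2:
  1·σ_0 + 4·σ_1 + 1·σ_2 = 6(Δ_1 - Δ_0) = 72
  1·σ_1 + 4·σ_2 + 1·σ_3 = 6(Δ_2 - Δ_1) = -60
  1·σ_2 + 4·σ_3 + 1·σ_4 = 6(Δ_3 - Δ_2) = 6
Natural end conditions: σ_0 = σ_4 = 0.
Solving the tridiagonal system: σ_0 = 0, σ_1 = 663/28, σ_2 = -159/7, σ_3 = 201/28, σ_4 = 0.
On [1, 2], g'(x) = b_2 + 2c_2·(x - 1) + 3d_2·(x - 1)² with b_2 = Δ_2 - h_2(2σ_2 + σ_3)/6 = 59/8, c_2 = σ_2/2 = -159/14, d_2 = (σ_3 - σ_2)/(6h_2) = 279/56. So g'(1) = 59/8.

7.3750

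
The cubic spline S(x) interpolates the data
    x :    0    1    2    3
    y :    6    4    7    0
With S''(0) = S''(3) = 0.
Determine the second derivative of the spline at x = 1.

With m_i denoting the second derivative at x_i, h_i = 1, 1, 1, and Δ_i = (y_(i+1) − y_i)/h_i = -2, 3, -7:
  1·m_0 + 4·m_1 + 1·m_2 = 6(Δ_1 - Δ_0) = 30
  1·m_1 + 4·m_2 + 1·m_3 = 6(Δ_2 - Δ_1) = -60
Natural end conditions: m_0 = m_3 = 0.
Hence m_0 = 0, m_1 = 12, m_2 = -18, m_3 = 0.

12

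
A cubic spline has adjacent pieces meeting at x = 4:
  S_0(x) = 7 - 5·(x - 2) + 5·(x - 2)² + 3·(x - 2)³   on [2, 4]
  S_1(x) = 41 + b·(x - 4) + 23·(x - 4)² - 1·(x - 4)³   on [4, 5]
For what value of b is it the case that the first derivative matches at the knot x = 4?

S_0'(x) = -5 + 10·(x - 2) + 9·(x - 2)², so S_0'(4) = 51. On the right, S_1'(4) = b, so b = 51.

51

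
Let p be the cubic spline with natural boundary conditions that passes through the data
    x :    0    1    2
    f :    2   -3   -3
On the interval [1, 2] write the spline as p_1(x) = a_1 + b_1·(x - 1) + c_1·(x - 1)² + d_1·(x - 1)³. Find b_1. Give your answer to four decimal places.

-2.5000

Write M_i for p''(x_i). With h_i = 1, 1 and divided differences Δ_i = -5, 0, the continuity of p' gives the tridiagonal system
  1·M_0 + 4·M_1 + 1·M_2 = 6(Δ_1 - Δ_0) = 30
Natural end conditions: M_0 = M_2 = 0.
Solving the tridiagonal system: M_0 = 0, M_1 = 15/2, M_2 = 0.
On [1, 2], with p_1(x) = a_1 + b_1·(x - 1) + c_1·(x - 1)² + d_1·(x - 1)³: c_1 = M_1/2 = 15/4, d_1 = (M_2 - M_1)/(6h_1) = -5/4, b_1 = Δ_1 - h_1(2M_1 + M_2)/6 = -5/2.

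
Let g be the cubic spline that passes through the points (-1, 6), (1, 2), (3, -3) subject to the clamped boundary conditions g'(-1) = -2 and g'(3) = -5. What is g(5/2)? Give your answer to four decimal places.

-0.9648

Put m_i = g'' at the i-th knot. Here h = (2, 2) and Δ = (-2, -5/2), so the interior equations h_(i-1)·m_(i-1) + 2(h_(i-1)+h_i)·m_i + h_i·m_(i+1) = 6(Δ_i − Δ_(i-1)) read
  2·m_0 + 8·m_1 + 2·m_2 = 6(Δ_1 - Δ_0) = -3
Clamped end conditions give two more equations: 2h_0·m_0 + h_0·m_1 = 6(Δ_0 - g'(-1)) = 0 and h_1·m_1 + 2h_1·m_2 = 6(g'(3) - Δ_1) = -15.
Hence m_0 = -3/8, m_1 = 3/4, m_2 = -33/8.
On [1, 3], g(x) = 2 - 13/8·(x - 1) + 3/8·(x - 1)² - 13/32·(x - 1)³.
With (x - 1) = 3/2: g(5/2) = -247/256.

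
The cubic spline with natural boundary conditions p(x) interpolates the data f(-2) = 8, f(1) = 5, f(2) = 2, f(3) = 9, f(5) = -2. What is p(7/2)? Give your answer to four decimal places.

9.7119

Write m_i for p''(x_i). With h_i = 3, 1, 1, 2 and divided differences Δ_i = -1, -3, 7, -11/2, the continuity of p' gives the tridiagonal system
  3·m_0 + 8·m_1 + 1·m_2 = 6(Δ_1 - Δ_0) = -12
  1·m_1 + 4·m_2 + 1·m_3 = 6(Δ_2 - Δ_1) = 60
  1·m_2 + 6·m_3 + 2·m_4 = 6(Δ_3 - Δ_2) = -75
Natural end conditions: m_0 = m_4 = 0.
Solving: m_0 = 0, m_1 = -711/178, m_2 = 1776/89, m_3 = -2817/178, m_4 = 0.
On [3, 5], p(x) = 9 + 899/178·(x - 3) - 2817/356·(x - 3)² + 939/712·(x - 3)³.
With (x - 3) = 1/2: p(7/2) = 55319/5696.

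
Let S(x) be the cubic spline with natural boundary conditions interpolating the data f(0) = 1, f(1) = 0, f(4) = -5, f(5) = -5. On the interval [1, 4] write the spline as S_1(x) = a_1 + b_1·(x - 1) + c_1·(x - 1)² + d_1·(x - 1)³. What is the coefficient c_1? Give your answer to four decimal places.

-0.5636

Let σ_i = S''(x_i). Step sizes h_i = 1, 3, 1; slopes of the chords Δ_i = (y_(i+1) - y_i)/h_i = -1, -5/3, 0.
  1·σ_0 + 8·σ_1 + 3·σ_2 = 6(Δ_1 - Δ_0) = -4
  3·σ_1 + 8·σ_2 + 1·σ_3 = 6(Δ_2 - Δ_1) = 10
Natural end conditions: σ_0 = σ_3 = 0.
Solving the tridiagonal system: σ_0 = 0, σ_1 = -62/55, σ_2 = 92/55, σ_3 = 0.
On [1, 4], with S_1(x) = a_1 + b_1·(x - 1) + c_1·(x - 1)² + d_1·(x - 1)³: c_1 = σ_1/2 = -31/55, d_1 = (σ_2 - σ_1)/(6h_1) = 7/45, b_1 = Δ_1 - h_1(2σ_1 + σ_2)/6 = -227/165.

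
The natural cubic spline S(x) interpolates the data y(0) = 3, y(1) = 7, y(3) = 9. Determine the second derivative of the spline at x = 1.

-3

With m_i denoting the second derivative at x_i, h_i = 1, 2, and Δ_i = (y_(i+1) − y_i)/h_i = 4, 1:
  1·m_0 + 6·m_1 + 2·m_2 = 6(Δ_1 - Δ_0) = -18
Natural end conditions: m_0 = m_2 = 0.
Hence m_0 = 0, m_1 = -3, m_2 = 0.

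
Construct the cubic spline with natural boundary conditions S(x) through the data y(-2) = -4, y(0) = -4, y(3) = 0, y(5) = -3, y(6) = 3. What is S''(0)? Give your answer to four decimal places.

With m_i denoting the second derivative at x_i, h_i = 2, 3, 2, 1, and Δ_i = (y_(i+1) − y_i)/h_i = 0, 4/3, -3/2, 6:
  2·m_0 + 10·m_1 + 3·m_2 = 6(Δ_1 - Δ_0) = 8
  3·m_1 + 10·m_2 + 2·m_3 = 6(Δ_2 - Δ_1) = -17
  2·m_2 + 6·m_3 + 1·m_4 = 6(Δ_3 - Δ_2) = 45
Natural end conditions: m_0 = m_4 = 0.
Solving: m_0 = 0, m_1 = 512/253, m_2 = -1032/253, m_3 = 4483/506, m_4 = 0.

2.0237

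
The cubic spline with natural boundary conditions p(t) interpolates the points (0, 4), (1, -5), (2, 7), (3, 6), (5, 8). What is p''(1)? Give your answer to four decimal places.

39.2791

Put σ_i = p'' at the i-th knot. Here h = (1, 1, 1, 2) and Δ = (-9, 12, -1, 1), so the interior equations h_(i-1)·σ_(i-1) + 2(h_(i-1)+h_i)·σ_i + h_i·σ_(i+1) = 6(Δ_i − Δ_(i-1)) read
  1·σ_0 + 4·σ_1 + 1·σ_2 = 6(Δ_1 - Δ_0) = 126
  1·σ_1 + 4·σ_2 + 1·σ_3 = 6(Δ_2 - Δ_1) = -78
  1·σ_2 + 6·σ_3 + 2·σ_4 = 6(Δ_3 - Δ_2) = 12
Natural end conditions: σ_0 = σ_4 = 0.
Forward elimination and back-substitution give σ_0 = 0, σ_1 = 1689/43, σ_2 = -1338/43, σ_3 = 309/43, σ_4 = 0.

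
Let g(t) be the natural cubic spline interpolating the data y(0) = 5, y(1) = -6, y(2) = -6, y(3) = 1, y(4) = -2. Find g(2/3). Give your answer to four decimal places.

-3.1733

Put M_i = g'' at the i-th knot. Here h = (1, 1, 1, 1) and Δ = (-11, 0, 7, -3), so the interior equations h_(i-1)·M_(i-1) + 2(h_(i-1)+h_i)·M_i + h_i·M_(i+1) = 6(Δ_i − Δ_(i-1)) read
  1·M_0 + 4·M_1 + 1·M_2 = 6(Δ_1 - Δ_0) = 66
  1·M_1 + 4·M_2 + 1·M_3 = 6(Δ_2 - Δ_1) = 42
  1·M_2 + 4·M_3 + 1·M_4 = 6(Δ_3 - Δ_2) = -60
Natural end conditions: M_0 = M_4 = 0.
Forward elimination and back-substitution give M_0 = 0, M_1 = 381/28, M_2 = 81/7, M_3 = -501/28, M_4 = 0.
On [0, 1], g(t) = 5 - 743/56·t + 0·t² + 127/56·t³.
With t = 2/3: g(2/3) = -2399/756.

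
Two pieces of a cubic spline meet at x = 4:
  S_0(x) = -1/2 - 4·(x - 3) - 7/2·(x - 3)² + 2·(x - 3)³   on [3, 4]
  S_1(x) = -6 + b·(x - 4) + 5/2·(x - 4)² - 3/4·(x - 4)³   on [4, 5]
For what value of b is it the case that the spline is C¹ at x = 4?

S_0'(x) = -4 - 7·(x - 3) + 6·(x - 3)², so S_0'(4) = -5. On the right, S_1'(4) = b, so b = -5.

-5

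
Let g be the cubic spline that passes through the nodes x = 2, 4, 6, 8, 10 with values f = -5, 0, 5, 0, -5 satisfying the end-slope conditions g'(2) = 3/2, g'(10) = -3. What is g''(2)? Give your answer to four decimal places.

1.0982

Let σ_i = g''(x_i). Step sizes h_i = 2, 2, 2, 2; slopes of the chords Δ_i = (y_(i+1) - y_i)/h_i = 5/2, 5/2, -5/2, -5/2.
  2·σ_0 + 8·σ_1 + 2·σ_2 = 6(Δ_1 - Δ_0) = 0
  2·σ_1 + 8·σ_2 + 2·σ_3 = 6(Δ_2 - Δ_1) = -30
  2·σ_2 + 8·σ_3 + 2·σ_4 = 6(Δ_3 - Δ_2) = 0
Clamped end conditions give two more equations: 2h_0·σ_0 + h_0·σ_1 = 6(Δ_0 - g'(2)) = 6 and h_3·σ_3 + 2h_3·σ_4 = 6(g'(10) - Δ_3) = -3.
Forward elimination and back-substitution give σ_0 = 123/112, σ_1 = 45/56, σ_2 = -69/16, σ_3 = 81/56, σ_4 = -165/112.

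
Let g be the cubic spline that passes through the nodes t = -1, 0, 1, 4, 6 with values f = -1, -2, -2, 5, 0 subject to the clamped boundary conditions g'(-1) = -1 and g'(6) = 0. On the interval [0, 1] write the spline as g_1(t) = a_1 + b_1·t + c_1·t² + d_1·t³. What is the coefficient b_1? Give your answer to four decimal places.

Let m_i = g''(x_i). Step sizes h_i = 1, 1, 3, 2; slopes of the chords Δ_i = (y_(i+1) - y_i)/h_i = -1, 0, 7/3, -5/2.
  1·m_0 + 4·m_1 + 1·m_2 = 6(Δ_1 - Δ_0) = 6
  1·m_1 + 8·m_2 + 3·m_3 = 6(Δ_2 - Δ_1) = 14
  3·m_2 + 10·m_3 + 2·m_4 = 6(Δ_3 - Δ_2) = -29
Clamped end conditions give two more equations: 2h_0·m_0 + h_0·m_1 = 6(Δ_0 - g'(-1)) = 0 and h_3·m_3 + 2h_3·m_4 = 6(g'(6) - Δ_3) = 15.
Forward elimination and back-substitution give m_0 = -95/282, m_1 = 95/141, m_2 = 1027/282, m_3 = -743/141, m_4 = 3601/564.
On [0, 1], with g_1(t) = a_1 + b_1·t + c_1·t² + d_1·t³: c_1 = m_1/2 = 95/282, d_1 = (m_2 - m_1)/(6h_1) = 93/188, b_1 = Δ_1 - h_1(2m_1 + m_2)/6 = -469/564.

-0.8316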